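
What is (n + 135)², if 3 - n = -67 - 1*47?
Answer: 63504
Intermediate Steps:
n = 117 (n = 3 - (-67 - 1*47) = 3 - (-67 - 47) = 3 - 1*(-114) = 3 + 114 = 117)
(n + 135)² = (117 + 135)² = 252² = 63504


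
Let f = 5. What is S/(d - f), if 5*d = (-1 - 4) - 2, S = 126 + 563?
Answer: -3445/32 ≈ -107.66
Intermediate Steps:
S = 689
d = -7/5 (d = ((-1 - 4) - 2)/5 = (-5 - 2)/5 = (1/5)*(-7) = -7/5 ≈ -1.4000)
S/(d - f) = 689/(-7/5 - 1*5) = 689/(-7/5 - 5) = 689/(-32/5) = 689*(-5/32) = -3445/32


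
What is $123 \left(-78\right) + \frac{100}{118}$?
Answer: $- \frac{565996}{59} \approx -9593.2$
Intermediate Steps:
$123 \left(-78\right) + \frac{100}{118} = -9594 + 100 \cdot \frac{1}{118} = -9594 + \frac{50}{59} = - \frac{565996}{59}$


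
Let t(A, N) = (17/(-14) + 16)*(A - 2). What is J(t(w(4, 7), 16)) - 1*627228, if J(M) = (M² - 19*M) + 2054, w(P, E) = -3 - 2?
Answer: -2449981/4 ≈ -6.1250e+5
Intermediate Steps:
w(P, E) = -5
t(A, N) = -207/7 + 207*A/14 (t(A, N) = (17*(-1/14) + 16)*(-2 + A) = (-17/14 + 16)*(-2 + A) = 207*(-2 + A)/14 = -207/7 + 207*A/14)
J(M) = 2054 + M² - 19*M
J(t(w(4, 7), 16)) - 1*627228 = (2054 + (-207/7 + (207/14)*(-5))² - 19*(-207/7 + (207/14)*(-5))) - 1*627228 = (2054 + (-207/7 - 1035/14)² - 19*(-207/7 - 1035/14)) - 627228 = (2054 + (-207/2)² - 19*(-207/2)) - 627228 = (2054 + 42849/4 + 3933/2) - 627228 = 58931/4 - 627228 = -2449981/4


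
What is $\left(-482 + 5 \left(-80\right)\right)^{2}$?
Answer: $777924$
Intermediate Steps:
$\left(-482 + 5 \left(-80\right)\right)^{2} = \left(-482 - 400\right)^{2} = \left(-882\right)^{2} = 777924$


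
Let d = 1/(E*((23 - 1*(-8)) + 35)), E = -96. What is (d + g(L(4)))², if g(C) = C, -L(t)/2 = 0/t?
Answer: 1/40144896 ≈ 2.4910e-8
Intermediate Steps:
L(t) = 0 (L(t) = -0/t = -2*0 = 0)
d = -1/6336 (d = 1/((-96)*((23 - 1*(-8)) + 35)) = -1/(96*((23 + 8) + 35)) = -1/(96*(31 + 35)) = -1/96/66 = -1/96*1/66 = -1/6336 ≈ -0.00015783)
(d + g(L(4)))² = (-1/6336 + 0)² = (-1/6336)² = 1/40144896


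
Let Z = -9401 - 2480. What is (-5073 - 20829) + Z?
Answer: -37783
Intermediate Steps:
Z = -11881
(-5073 - 20829) + Z = (-5073 - 20829) - 11881 = -25902 - 11881 = -37783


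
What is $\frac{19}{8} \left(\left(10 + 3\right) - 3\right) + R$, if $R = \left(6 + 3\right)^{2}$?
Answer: $\frac{419}{4} \approx 104.75$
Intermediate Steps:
$R = 81$ ($R = 9^{2} = 81$)
$\frac{19}{8} \left(\left(10 + 3\right) - 3\right) + R = \frac{19}{8} \left(\left(10 + 3\right) - 3\right) + 81 = 19 \cdot \frac{1}{8} \left(13 - 3\right) + 81 = \frac{19}{8} \cdot 10 + 81 = \frac{95}{4} + 81 = \frac{419}{4}$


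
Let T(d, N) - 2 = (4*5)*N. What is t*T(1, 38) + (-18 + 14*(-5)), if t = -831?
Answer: -633310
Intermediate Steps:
T(d, N) = 2 + 20*N (T(d, N) = 2 + (4*5)*N = 2 + 20*N)
t*T(1, 38) + (-18 + 14*(-5)) = -831*(2 + 20*38) + (-18 + 14*(-5)) = -831*(2 + 760) + (-18 - 70) = -831*762 - 88 = -633222 - 88 = -633310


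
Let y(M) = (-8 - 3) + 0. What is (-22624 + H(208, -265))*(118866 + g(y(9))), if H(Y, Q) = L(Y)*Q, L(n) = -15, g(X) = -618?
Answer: -2205206952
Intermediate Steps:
y(M) = -11 (y(M) = -11 + 0 = -11)
H(Y, Q) = -15*Q
(-22624 + H(208, -265))*(118866 + g(y(9))) = (-22624 - 15*(-265))*(118866 - 618) = (-22624 + 3975)*118248 = -18649*118248 = -2205206952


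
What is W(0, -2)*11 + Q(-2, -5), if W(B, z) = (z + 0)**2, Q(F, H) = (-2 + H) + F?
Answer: 35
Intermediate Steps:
Q(F, H) = -2 + F + H
W(B, z) = z**2
W(0, -2)*11 + Q(-2, -5) = (-2)**2*11 + (-2 - 2 - 5) = 4*11 - 9 = 44 - 9 = 35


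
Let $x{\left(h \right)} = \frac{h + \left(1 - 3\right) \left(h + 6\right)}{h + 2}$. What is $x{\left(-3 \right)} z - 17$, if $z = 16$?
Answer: $127$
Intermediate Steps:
$x{\left(h \right)} = \frac{-12 - h}{2 + h}$ ($x{\left(h \right)} = \frac{h - 2 \left(6 + h\right)}{2 + h} = \frac{h - \left(12 + 2 h\right)}{2 + h} = \frac{-12 - h}{2 + h}$)
$x{\left(-3 \right)} z - 17 = \frac{-12 - -3}{2 - 3} \cdot 16 - 17 = \frac{-12 + 3}{-1} \cdot 16 - 17 = \left(-1\right) \left(-9\right) 16 - 17 = 9 \cdot 16 - 17 = 144 - 17 = 127$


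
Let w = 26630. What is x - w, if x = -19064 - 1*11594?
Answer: -57288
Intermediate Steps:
x = -30658 (x = -19064 - 11594 = -30658)
x - w = -30658 - 1*26630 = -30658 - 26630 = -57288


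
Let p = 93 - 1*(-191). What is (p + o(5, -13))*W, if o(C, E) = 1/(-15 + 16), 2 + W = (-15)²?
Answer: 63555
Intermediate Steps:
W = 223 (W = -2 + (-15)² = -2 + 225 = 223)
o(C, E) = 1 (o(C, E) = 1/1 = 1)
p = 284 (p = 93 + 191 = 284)
(p + o(5, -13))*W = (284 + 1)*223 = 285*223 = 63555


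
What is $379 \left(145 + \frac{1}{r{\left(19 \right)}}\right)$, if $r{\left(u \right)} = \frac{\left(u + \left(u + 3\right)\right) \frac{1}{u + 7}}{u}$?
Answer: $\frac{2440381}{41} \approx 59522.0$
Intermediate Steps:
$r{\left(u \right)} = \frac{3 + 2 u}{u \left(7 + u\right)}$ ($r{\left(u \right)} = \frac{\left(u + \left(3 + u\right)\right) \frac{1}{7 + u}}{u} = \frac{\left(3 + 2 u\right) \frac{1}{7 + u}}{u} = \frac{\frac{1}{7 + u} \left(3 + 2 u\right)}{u} = \frac{3 + 2 u}{u \left(7 + u\right)}$)
$379 \left(145 + \frac{1}{r{\left(19 \right)}}\right) = 379 \left(145 + \frac{1}{\frac{1}{19} \frac{1}{7 + 19} \left(3 + 2 \cdot 19\right)}\right) = 379 \left(145 + \frac{1}{\frac{1}{19} \cdot \frac{1}{26} \left(3 + 38\right)}\right) = 379 \left(145 + \frac{1}{\frac{1}{19} \cdot \frac{1}{26} \cdot 41}\right) = 379 \left(145 + \frac{1}{\frac{41}{494}}\right) = 379 \left(145 + \frac{494}{41}\right) = 379 \cdot \frac{6439}{41} = \frac{2440381}{41}$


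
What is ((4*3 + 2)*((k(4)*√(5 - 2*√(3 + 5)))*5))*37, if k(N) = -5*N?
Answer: -51800*√(5 - 4*√2) ≈ -41982.0*I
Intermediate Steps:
((4*3 + 2)*((k(4)*√(5 - 2*√(3 + 5)))*5))*37 = ((4*3 + 2)*(((-5*4)*√(5 - 2*√(3 + 5)))*5))*37 = ((12 + 2)*(-20*√(5 - 4*√2)*5))*37 = (14*(-20*√(5 - 4*√2)*5))*37 = (14*(-100*√(5 - 4*√2)))*37 = -1400*√(5 - 4*√2)*37 = -51800*√(5 - 4*√2)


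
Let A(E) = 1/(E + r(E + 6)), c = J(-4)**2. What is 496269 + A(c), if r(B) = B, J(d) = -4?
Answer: 18858223/38 ≈ 4.9627e+5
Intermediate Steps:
c = 16 (c = (-4)**2 = 16)
A(E) = 1/(6 + 2*E) (A(E) = 1/(E + (E + 6)) = 1/(E + (6 + E)) = 1/(6 + 2*E))
496269 + A(c) = 496269 + 1/(2*(3 + 16)) = 496269 + (1/2)/19 = 496269 + (1/2)*(1/19) = 496269 + 1/38 = 18858223/38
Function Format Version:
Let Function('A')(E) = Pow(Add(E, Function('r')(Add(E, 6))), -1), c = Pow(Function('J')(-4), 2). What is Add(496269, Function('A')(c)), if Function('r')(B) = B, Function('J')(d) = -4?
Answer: Rational(18858223, 38) ≈ 4.9627e+5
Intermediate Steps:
c = 16 (c = Pow(-4, 2) = 16)
Function('A')(E) = Pow(Add(6, Mul(2, E)), -1) (Function('A')(E) = Pow(Add(E, Add(E, 6)), -1) = Pow(Add(E, Add(6, E)), -1) = Pow(Add(6, Mul(2, E)), -1))
Add(496269, Function('A')(c)) = Add(496269, Mul(Rational(1, 2), Pow(Add(3, 16), -1))) = Add(496269, Mul(Rational(1, 2), Pow(19, -1))) = Add(496269, Mul(Rational(1, 2), Rational(1, 19))) = Add(496269, Rational(1, 38)) = Rational(18858223, 38)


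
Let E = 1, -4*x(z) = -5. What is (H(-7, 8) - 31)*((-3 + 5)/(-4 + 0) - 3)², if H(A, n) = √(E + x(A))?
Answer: -2891/8 ≈ -361.38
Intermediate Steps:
x(z) = 5/4 (x(z) = -¼*(-5) = 5/4)
H(A, n) = 3/2 (H(A, n) = √(1 + 5/4) = √(9/4) = 3/2)
(H(-7, 8) - 31)*((-3 + 5)/(-4 + 0) - 3)² = (3/2 - 31)*((-3 + 5)/(-4 + 0) - 3)² = -59*(2/(-4) - 3)²/2 = -59*(2*(-¼) - 3)²/2 = -59*(-½ - 3)²/2 = -59*(-7/2)²/2 = -59/2*49/4 = -2891/8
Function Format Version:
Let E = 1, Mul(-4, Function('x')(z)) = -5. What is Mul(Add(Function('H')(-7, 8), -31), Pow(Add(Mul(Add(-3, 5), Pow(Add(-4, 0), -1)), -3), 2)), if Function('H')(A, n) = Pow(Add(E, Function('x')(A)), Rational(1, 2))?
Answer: Rational(-2891, 8) ≈ -361.38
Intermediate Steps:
Function('x')(z) = Rational(5, 4) (Function('x')(z) = Mul(Rational(-1, 4), -5) = Rational(5, 4))
Function('H')(A, n) = Rational(3, 2) (Function('H')(A, n) = Pow(Add(1, Rational(5, 4)), Rational(1, 2)) = Pow(Rational(9, 4), Rational(1, 2)) = Rational(3, 2))
Mul(Add(Function('H')(-7, 8), -31), Pow(Add(Mul(Add(-3, 5), Pow(Add(-4, 0), -1)), -3), 2)) = Mul(Add(Rational(3, 2), -31), Pow(Add(Mul(Add(-3, 5), Pow(Add(-4, 0), -1)), -3), 2)) = Mul(Rational(-59, 2), Pow(Add(Mul(2, Pow(-4, -1)), -3), 2)) = Mul(Rational(-59, 2), Pow(Add(Mul(2, Rational(-1, 4)), -3), 2)) = Mul(Rational(-59, 2), Pow(Add(Rational(-1, 2), -3), 2)) = Mul(Rational(-59, 2), Pow(Rational(-7, 2), 2)) = Mul(Rational(-59, 2), Rational(49, 4)) = Rational(-2891, 8)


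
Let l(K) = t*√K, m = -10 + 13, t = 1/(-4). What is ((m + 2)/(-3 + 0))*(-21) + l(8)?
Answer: 35 - √2/2 ≈ 34.293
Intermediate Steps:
t = -¼ ≈ -0.25000
m = 3
l(K) = -√K/4
((m + 2)/(-3 + 0))*(-21) + l(8) = ((3 + 2)/(-3 + 0))*(-21) - √2/2 = (5/(-3))*(-21) - √2/2 = (5*(-⅓))*(-21) - √2/2 = -5/3*(-21) - √2/2 = 35 - √2/2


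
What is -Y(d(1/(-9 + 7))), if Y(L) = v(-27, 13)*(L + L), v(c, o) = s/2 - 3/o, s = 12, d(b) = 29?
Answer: -4350/13 ≈ -334.62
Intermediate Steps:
v(c, o) = 6 - 3/o (v(c, o) = 12/2 - 3/o = 12*(1/2) - 3/o = 6 - 3/o)
Y(L) = 150*L/13 (Y(L) = (6 - 3/13)*(L + L) = (6 - 3*1/13)*(2*L) = (6 - 3/13)*(2*L) = 75*(2*L)/13 = 150*L/13)
-Y(d(1/(-9 + 7))) = -150*29/13 = -1*4350/13 = -4350/13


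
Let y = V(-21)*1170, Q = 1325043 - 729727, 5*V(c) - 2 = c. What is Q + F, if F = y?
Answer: 590870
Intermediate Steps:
V(c) = ⅖ + c/5
Q = 595316
y = -4446 (y = (⅖ + (⅕)*(-21))*1170 = (⅖ - 21/5)*1170 = -19/5*1170 = -4446)
F = -4446
Q + F = 595316 - 4446 = 590870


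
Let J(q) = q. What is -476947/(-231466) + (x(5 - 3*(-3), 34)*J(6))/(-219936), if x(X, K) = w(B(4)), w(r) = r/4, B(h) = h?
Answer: 8741368883/4242308848 ≈ 2.0605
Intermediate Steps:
w(r) = r/4 (w(r) = r*(1/4) = r/4)
x(X, K) = 1 (x(X, K) = (1/4)*4 = 1)
-476947/(-231466) + (x(5 - 3*(-3), 34)*J(6))/(-219936) = -476947/(-231466) + (1*6)/(-219936) = -476947*(-1/231466) + 6*(-1/219936) = 476947/231466 - 1/36656 = 8741368883/4242308848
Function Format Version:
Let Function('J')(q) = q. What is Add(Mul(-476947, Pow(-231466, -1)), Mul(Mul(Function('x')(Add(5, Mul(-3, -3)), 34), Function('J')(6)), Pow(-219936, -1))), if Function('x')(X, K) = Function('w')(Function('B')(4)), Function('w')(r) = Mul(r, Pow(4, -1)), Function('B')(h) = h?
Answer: Rational(8741368883, 4242308848) ≈ 2.0605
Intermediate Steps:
Function('w')(r) = Mul(Rational(1, 4), r) (Function('w')(r) = Mul(r, Rational(1, 4)) = Mul(Rational(1, 4), r))
Function('x')(X, K) = 1 (Function('x')(X, K) = Mul(Rational(1, 4), 4) = 1)
Add(Mul(-476947, Pow(-231466, -1)), Mul(Mul(Function('x')(Add(5, Mul(-3, -3)), 34), Function('J')(6)), Pow(-219936, -1))) = Add(Mul(-476947, Pow(-231466, -1)), Mul(Mul(1, 6), Pow(-219936, -1))) = Add(Mul(-476947, Rational(-1, 231466)), Mul(6, Rational(-1, 219936))) = Add(Rational(476947, 231466), Rational(-1, 36656)) = Rational(8741368883, 4242308848)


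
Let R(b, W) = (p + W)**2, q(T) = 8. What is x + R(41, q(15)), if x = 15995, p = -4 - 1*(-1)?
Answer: 16020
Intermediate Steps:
p = -3 (p = -4 + 1 = -3)
R(b, W) = (-3 + W)**2
x + R(41, q(15)) = 15995 + (-3 + 8)**2 = 15995 + 5**2 = 15995 + 25 = 16020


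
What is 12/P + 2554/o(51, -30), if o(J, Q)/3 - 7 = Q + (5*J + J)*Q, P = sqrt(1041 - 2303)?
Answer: -2554/27609 - 6*I*sqrt(1262)/631 ≈ -0.092506 - 0.33779*I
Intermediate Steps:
P = I*sqrt(1262) (P = sqrt(-1262) = I*sqrt(1262) ≈ 35.525*I)
o(J, Q) = 21 + 3*Q + 18*J*Q (o(J, Q) = 21 + 3*(Q + (5*J + J)*Q) = 21 + 3*(Q + (6*J)*Q) = 21 + 3*(Q + 6*J*Q) = 21 + (3*Q + 18*J*Q) = 21 + 3*Q + 18*J*Q)
12/P + 2554/o(51, -30) = 12/((I*sqrt(1262))) + 2554/(21 + 3*(-30) + 18*51*(-30)) = 12*(-I*sqrt(1262)/1262) + 2554/(21 - 90 - 27540) = -6*I*sqrt(1262)/631 + 2554/(-27609) = -6*I*sqrt(1262)/631 + 2554*(-1/27609) = -6*I*sqrt(1262)/631 - 2554/27609 = -2554/27609 - 6*I*sqrt(1262)/631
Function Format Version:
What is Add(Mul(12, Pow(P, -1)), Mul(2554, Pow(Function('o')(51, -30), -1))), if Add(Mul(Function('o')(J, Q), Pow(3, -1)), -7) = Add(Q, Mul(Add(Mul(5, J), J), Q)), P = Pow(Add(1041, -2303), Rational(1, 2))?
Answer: Add(Rational(-2554, 27609), Mul(Rational(-6, 631), I, Pow(1262, Rational(1, 2)))) ≈ Add(-0.092506, Mul(-0.33779, I))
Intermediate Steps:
P = Mul(I, Pow(1262, Rational(1, 2))) (P = Pow(-1262, Rational(1, 2)) = Mul(I, Pow(1262, Rational(1, 2))) ≈ Mul(35.525, I))
Function('o')(J, Q) = Add(21, Mul(3, Q), Mul(18, J, Q)) (Function('o')(J, Q) = Add(21, Mul(3, Add(Q, Mul(Add(Mul(5, J), J), Q)))) = Add(21, Mul(3, Add(Q, Mul(Mul(6, J), Q)))) = Add(21, Mul(3, Add(Q, Mul(6, J, Q)))) = Add(21, Add(Mul(3, Q), Mul(18, J, Q))) = Add(21, Mul(3, Q), Mul(18, J, Q)))
Add(Mul(12, Pow(P, -1)), Mul(2554, Pow(Function('o')(51, -30), -1))) = Add(Mul(12, Pow(Mul(I, Pow(1262, Rational(1, 2))), -1)), Mul(2554, Pow(Add(21, Mul(3, -30), Mul(18, 51, -30)), -1))) = Add(Mul(12, Mul(Rational(-1, 1262), I, Pow(1262, Rational(1, 2)))), Mul(2554, Pow(Add(21, -90, -27540), -1))) = Add(Mul(Rational(-6, 631), I, Pow(1262, Rational(1, 2))), Mul(2554, Pow(-27609, -1))) = Add(Mul(Rational(-6, 631), I, Pow(1262, Rational(1, 2))), Mul(2554, Rational(-1, 27609))) = Add(Mul(Rational(-6, 631), I, Pow(1262, Rational(1, 2))), Rational(-2554, 27609)) = Add(Rational(-2554, 27609), Mul(Rational(-6, 631), I, Pow(1262, Rational(1, 2))))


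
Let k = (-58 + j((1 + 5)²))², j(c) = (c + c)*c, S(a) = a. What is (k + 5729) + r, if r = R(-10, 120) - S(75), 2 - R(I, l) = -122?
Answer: 6426934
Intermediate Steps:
j(c) = 2*c² (j(c) = (2*c)*c = 2*c²)
R(I, l) = 124 (R(I, l) = 2 - 1*(-122) = 2 + 122 = 124)
r = 49 (r = 124 - 1*75 = 124 - 75 = 49)
k = 6421156 (k = (-58 + 2*((1 + 5)²)²)² = (-58 + 2*(6²)²)² = (-58 + 2*36²)² = (-58 + 2*1296)² = (-58 + 2592)² = 2534² = 6421156)
(k + 5729) + r = (6421156 + 5729) + 49 = 6426885 + 49 = 6426934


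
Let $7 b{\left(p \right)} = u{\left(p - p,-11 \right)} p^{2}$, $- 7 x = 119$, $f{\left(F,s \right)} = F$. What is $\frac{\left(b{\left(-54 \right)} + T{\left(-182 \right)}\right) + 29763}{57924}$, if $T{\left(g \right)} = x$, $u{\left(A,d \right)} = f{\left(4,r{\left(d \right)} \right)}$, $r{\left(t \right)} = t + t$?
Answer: $\frac{109943}{202734} \approx 0.5423$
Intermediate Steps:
$r{\left(t \right)} = 2 t$
$u{\left(A,d \right)} = 4$
$x = -17$ ($x = \left(- \frac{1}{7}\right) 119 = -17$)
$T{\left(g \right)} = -17$
$b{\left(p \right)} = \frac{4 p^{2}}{7}$
$\frac{\left(b{\left(-54 \right)} + T{\left(-182 \right)}\right) + 29763}{57924} = \frac{\left(\frac{4 \left(-54\right)^{2}}{7} - 17\right) + 29763}{57924} = \left(\left(\frac{4}{7} \cdot 2916 - 17\right) + 29763\right) \frac{1}{57924} = \left(\left(\frac{11664}{7} - 17\right) + 29763\right) \frac{1}{57924} = \left(\frac{11545}{7} + 29763\right) \frac{1}{57924} = \frac{219886}{7} \cdot \frac{1}{57924} = \frac{109943}{202734}$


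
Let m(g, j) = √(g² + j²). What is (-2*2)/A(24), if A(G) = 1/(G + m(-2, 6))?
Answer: -96 - 8*√10 ≈ -121.30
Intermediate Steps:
A(G) = 1/(G + 2*√10) (A(G) = 1/(G + √((-2)² + 6²)) = 1/(G + √(4 + 36)) = 1/(G + √40) = 1/(G + 2*√10))
(-2*2)/A(24) = (-2*2)/(1/(24 + 2*√10)) = (24 + 2*√10)*(-4) = -96 - 8*√10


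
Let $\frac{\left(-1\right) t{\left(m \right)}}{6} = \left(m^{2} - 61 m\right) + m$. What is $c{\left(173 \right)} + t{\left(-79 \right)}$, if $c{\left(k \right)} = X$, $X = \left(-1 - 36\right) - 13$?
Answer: $-65936$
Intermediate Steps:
$X = -50$ ($X = -37 - 13 = -50$)
$t{\left(m \right)} = - 6 m^{2} + 360 m$ ($t{\left(m \right)} = - 6 \left(\left(m^{2} - 61 m\right) + m\right) = - 6 \left(m^{2} - 60 m\right) = - 6 m^{2} + 360 m$)
$c{\left(k \right)} = -50$
$c{\left(173 \right)} + t{\left(-79 \right)} = -50 + 6 \left(-79\right) \left(60 - -79\right) = -50 + 6 \left(-79\right) \left(60 + 79\right) = -50 + 6 \left(-79\right) 139 = -50 - 65886 = -65936$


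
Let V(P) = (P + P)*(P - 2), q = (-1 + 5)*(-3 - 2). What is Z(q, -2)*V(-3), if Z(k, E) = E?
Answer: -60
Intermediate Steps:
q = -20 (q = 4*(-5) = -20)
V(P) = 2*P*(-2 + P) (V(P) = (2*P)*(-2 + P) = 2*P*(-2 + P))
Z(q, -2)*V(-3) = -4*(-3)*(-2 - 3) = -4*(-3)*(-5) = -2*30 = -60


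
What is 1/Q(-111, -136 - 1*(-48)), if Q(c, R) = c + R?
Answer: -1/199 ≈ -0.0050251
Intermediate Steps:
Q(c, R) = R + c
1/Q(-111, -136 - 1*(-48)) = 1/((-136 - 1*(-48)) - 111) = 1/((-136 + 48) - 111) = 1/(-88 - 111) = 1/(-199) = -1/199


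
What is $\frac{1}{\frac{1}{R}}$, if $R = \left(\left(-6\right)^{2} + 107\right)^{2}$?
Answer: $20449$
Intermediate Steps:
$R = 20449$ ($R = \left(36 + 107\right)^{2} = 143^{2} = 20449$)
$\frac{1}{\frac{1}{R}} = \frac{1}{\frac{1}{20449}} = 20449$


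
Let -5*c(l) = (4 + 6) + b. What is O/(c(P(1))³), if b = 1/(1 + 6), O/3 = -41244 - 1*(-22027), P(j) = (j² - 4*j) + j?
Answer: 2471786625/357911 ≈ 6906.1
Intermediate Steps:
P(j) = j² - 3*j
O = -57651 (O = 3*(-41244 - 1*(-22027)) = 3*(-41244 + 22027) = 3*(-19217) = -57651)
b = ⅐ (b = 1/7 = ⅐ ≈ 0.14286)
c(l) = -71/35 (c(l) = -((4 + 6) + ⅐)/5 = -(10 + ⅐)/5 = -⅕*71/7 = -71/35)
O/(c(P(1))³) = -57651/((-71/35)³) = -57651/(-357911/42875) = -57651*(-42875/357911) = 2471786625/357911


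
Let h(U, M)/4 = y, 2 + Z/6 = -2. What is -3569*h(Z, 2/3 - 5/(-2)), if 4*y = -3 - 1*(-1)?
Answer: 7138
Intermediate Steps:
Z = -24 (Z = -12 + 6*(-2) = -12 - 12 = -24)
y = -½ (y = (-3 - 1*(-1))/4 = (-3 + 1)/4 = (¼)*(-2) = -½ ≈ -0.50000)
h(U, M) = -2 (h(U, M) = 4*(-½) = -2)
-3569*h(Z, 2/3 - 5/(-2)) = -3569*(-2) = 7138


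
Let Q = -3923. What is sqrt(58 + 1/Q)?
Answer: sqrt(892611959)/3923 ≈ 7.6158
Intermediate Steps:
sqrt(58 + 1/Q) = sqrt(58 + 1/(-3923)) = sqrt(58 - 1/3923) = sqrt(227533/3923) = sqrt(892611959)/3923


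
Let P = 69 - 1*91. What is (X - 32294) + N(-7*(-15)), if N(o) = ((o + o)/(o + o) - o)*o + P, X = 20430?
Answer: -22806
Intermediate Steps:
P = -22 (P = 69 - 91 = -22)
N(o) = -22 + o*(1 - o) (N(o) = ((o + o)/(o + o) - o)*o - 22 = ((2*o)/((2*o)) - o)*o - 22 = ((2*o)*(1/(2*o)) - o)*o - 22 = (1 - o)*o - 22 = o*(1 - o) - 22 = -22 + o*(1 - o))
(X - 32294) + N(-7*(-15)) = (20430 - 32294) + (-22 - 7*(-15) - (-7*(-15))²) = -11864 + (-22 + 105 - 1*105²) = -11864 + (-22 + 105 - 1*11025) = -11864 + (-22 + 105 - 11025) = -11864 - 10942 = -22806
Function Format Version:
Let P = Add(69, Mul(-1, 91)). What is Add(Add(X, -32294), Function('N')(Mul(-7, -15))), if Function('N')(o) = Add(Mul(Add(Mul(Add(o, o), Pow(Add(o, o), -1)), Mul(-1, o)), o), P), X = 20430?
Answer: -22806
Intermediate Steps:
P = -22 (P = Add(69, -91) = -22)
Function('N')(o) = Add(-22, Mul(o, Add(1, Mul(-1, o)))) (Function('N')(o) = Add(Mul(Add(Mul(Add(o, o), Pow(Add(o, o), -1)), Mul(-1, o)), o), -22) = Add(Mul(Add(Mul(Mul(2, o), Pow(Mul(2, o), -1)), Mul(-1, o)), o), -22) = Add(Mul(Add(Mul(Mul(2, o), Mul(Rational(1, 2), Pow(o, -1))), Mul(-1, o)), o), -22) = Add(Mul(Add(1, Mul(-1, o)), o), -22) = Add(Mul(o, Add(1, Mul(-1, o))), -22) = Add(-22, Mul(o, Add(1, Mul(-1, o)))))
Add(Add(X, -32294), Function('N')(Mul(-7, -15))) = Add(Add(20430, -32294), Add(-22, Mul(-7, -15), Mul(-1, Pow(Mul(-7, -15), 2)))) = Add(-11864, Add(-22, 105, Mul(-1, Pow(105, 2)))) = Add(-11864, Add(-22, 105, Mul(-1, 11025))) = Add(-11864, Add(-22, 105, -11025)) = Add(-11864, -10942) = -22806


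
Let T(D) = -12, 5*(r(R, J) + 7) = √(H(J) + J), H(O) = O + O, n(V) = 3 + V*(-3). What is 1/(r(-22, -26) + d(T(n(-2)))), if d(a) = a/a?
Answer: -25/163 - 5*I*√78/978 ≈ -0.15337 - 0.045152*I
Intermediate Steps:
n(V) = 3 - 3*V
H(O) = 2*O
r(R, J) = -7 + √3*√J/5 (r(R, J) = -7 + √(2*J + J)/5 = -7 + √(3*J)/5 = -7 + (√3*√J)/5 = -7 + √3*√J/5)
d(a) = 1
1/(r(-22, -26) + d(T(n(-2)))) = 1/((-7 + √3*√(-26)/5) + 1) = 1/((-7 + √3*(I*√26)/5) + 1) = 1/((-7 + I*√78/5) + 1) = 1/(-6 + I*√78/5)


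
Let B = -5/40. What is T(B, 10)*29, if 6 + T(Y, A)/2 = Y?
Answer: -1421/4 ≈ -355.25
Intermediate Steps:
B = -⅛ (B = -5*1/40 = -⅛ ≈ -0.12500)
T(Y, A) = -12 + 2*Y
T(B, 10)*29 = (-12 + 2*(-⅛))*29 = (-12 - ¼)*29 = -49/4*29 = -1421/4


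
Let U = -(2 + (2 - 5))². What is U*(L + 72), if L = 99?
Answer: -171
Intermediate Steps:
U = -1 (U = -(2 - 3)² = -1*(-1)² = -1*1 = -1)
U*(L + 72) = -(99 + 72) = -1*171 = -171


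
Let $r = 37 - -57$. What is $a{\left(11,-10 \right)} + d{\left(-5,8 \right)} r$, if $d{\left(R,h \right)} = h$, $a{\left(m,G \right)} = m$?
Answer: $763$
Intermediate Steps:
$r = 94$ ($r = 37 + 57 = 94$)
$a{\left(11,-10 \right)} + d{\left(-5,8 \right)} r = 11 + 8 \cdot 94 = 11 + 752 = 763$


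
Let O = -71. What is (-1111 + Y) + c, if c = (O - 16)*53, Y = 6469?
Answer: 747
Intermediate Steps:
c = -4611 (c = (-71 - 16)*53 = -87*53 = -4611)
(-1111 + Y) + c = (-1111 + 6469) - 4611 = 5358 - 4611 = 747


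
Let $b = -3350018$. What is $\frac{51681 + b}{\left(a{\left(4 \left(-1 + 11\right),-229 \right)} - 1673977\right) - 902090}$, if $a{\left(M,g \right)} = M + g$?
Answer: $\frac{3298337}{2576256} \approx 1.2803$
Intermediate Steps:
$\frac{51681 + b}{\left(a{\left(4 \left(-1 + 11\right),-229 \right)} - 1673977\right) - 902090} = \frac{51681 - 3350018}{\left(\left(4 \left(-1 + 11\right) - 229\right) - 1673977\right) - 902090} = - \frac{3298337}{\left(\left(4 \cdot 10 - 229\right) - 1673977\right) - 902090} = - \frac{3298337}{\left(\left(40 - 229\right) - 1673977\right) - 902090} = - \frac{3298337}{\left(-189 - 1673977\right) - 902090} = - \frac{3298337}{-1674166 - 902090} = - \frac{3298337}{-2576256} = \left(-3298337\right) \left(- \frac{1}{2576256}\right) = \frac{3298337}{2576256}$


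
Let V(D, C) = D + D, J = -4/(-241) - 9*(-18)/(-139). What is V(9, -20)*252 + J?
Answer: 151912978/33499 ≈ 4534.9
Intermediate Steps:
J = -38486/33499 (J = -4*(-1/241) + 162*(-1/139) = 4/241 - 162/139 = -38486/33499 ≈ -1.1489)
V(D, C) = 2*D
V(9, -20)*252 + J = (2*9)*252 - 38486/33499 = 18*252 - 38486/33499 = 4536 - 38486/33499 = 151912978/33499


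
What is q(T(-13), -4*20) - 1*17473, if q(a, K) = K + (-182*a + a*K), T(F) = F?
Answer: -14147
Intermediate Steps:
q(a, K) = K - 182*a + K*a (q(a, K) = K + (-182*a + K*a) = K - 182*a + K*a)
q(T(-13), -4*20) - 1*17473 = (-4*20 - 182*(-13) - 4*20*(-13)) - 1*17473 = (-80 + 2366 - 80*(-13)) - 17473 = (-80 + 2366 + 1040) - 17473 = 3326 - 17473 = -14147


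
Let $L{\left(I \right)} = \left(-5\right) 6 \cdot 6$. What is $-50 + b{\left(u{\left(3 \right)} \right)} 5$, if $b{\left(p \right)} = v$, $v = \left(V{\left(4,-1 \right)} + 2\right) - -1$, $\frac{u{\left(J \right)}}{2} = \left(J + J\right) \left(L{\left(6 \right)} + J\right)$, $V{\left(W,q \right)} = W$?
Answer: $-15$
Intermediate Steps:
$L{\left(I \right)} = -180$ ($L{\left(I \right)} = \left(-30\right) 6 = -180$)
$u{\left(J \right)} = 4 J \left(-180 + J\right)$ ($u{\left(J \right)} = 2 \left(J + J\right) \left(-180 + J\right) = 2 \cdot 2 J \left(-180 + J\right) = 4 J \left(-180 + J\right)$)
$v = 7$ ($v = \left(4 + 2\right) - -1 = 6 + 1 = 7$)
$b{\left(p \right)} = 7$
$-50 + b{\left(u{\left(3 \right)} \right)} 5 = -50 + 7 \cdot 5 = -50 + 35 = -15$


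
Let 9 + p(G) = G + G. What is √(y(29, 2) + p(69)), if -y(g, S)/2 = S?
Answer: 5*√5 ≈ 11.180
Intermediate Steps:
y(g, S) = -2*S
p(G) = -9 + 2*G (p(G) = -9 + (G + G) = -9 + 2*G)
√(y(29, 2) + p(69)) = √(-2*2 + (-9 + 2*69)) = √(-4 + (-9 + 138)) = √(-4 + 129) = √125 = 5*√5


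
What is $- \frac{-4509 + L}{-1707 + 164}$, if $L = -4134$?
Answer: $- \frac{8643}{1543} \approx -5.6014$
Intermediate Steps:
$- \frac{-4509 + L}{-1707 + 164} = - \frac{-4509 - 4134}{-1707 + 164} = - \frac{-8643}{-1543} = - \frac{\left(-8643\right) \left(-1\right)}{1543} = \left(-1\right) \frac{8643}{1543} = - \frac{8643}{1543}$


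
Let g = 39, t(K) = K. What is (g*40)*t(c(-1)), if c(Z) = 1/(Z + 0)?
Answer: -1560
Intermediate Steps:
c(Z) = 1/Z
(g*40)*t(c(-1)) = (39*40)/(-1) = 1560*(-1) = -1560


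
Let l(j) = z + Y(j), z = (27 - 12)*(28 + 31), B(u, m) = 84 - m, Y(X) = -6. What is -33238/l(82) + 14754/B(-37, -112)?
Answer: 3227059/86142 ≈ 37.462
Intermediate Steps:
z = 885 (z = 15*59 = 885)
l(j) = 879 (l(j) = 885 - 6 = 879)
-33238/l(82) + 14754/B(-37, -112) = -33238/879 + 14754/(84 - 1*(-112)) = -33238*1/879 + 14754/(84 + 112) = -33238/879 + 14754/196 = -33238/879 + 14754*(1/196) = -33238/879 + 7377/98 = 3227059/86142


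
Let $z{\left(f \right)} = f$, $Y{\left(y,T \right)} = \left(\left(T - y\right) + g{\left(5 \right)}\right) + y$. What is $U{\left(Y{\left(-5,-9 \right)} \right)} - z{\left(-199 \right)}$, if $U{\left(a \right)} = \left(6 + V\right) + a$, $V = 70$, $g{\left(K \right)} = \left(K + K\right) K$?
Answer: $316$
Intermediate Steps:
$g{\left(K \right)} = 2 K^{2}$ ($g{\left(K \right)} = 2 K K = 2 K^{2}$)
$Y{\left(y,T \right)} = 50 + T$ ($Y{\left(y,T \right)} = \left(\left(T - y\right) + 2 \cdot 5^{2}\right) + y = \left(\left(T - y\right) + 2 \cdot 25\right) + y = \left(\left(T - y\right) + 50\right) + y = \left(50 + T - y\right) + y = 50 + T$)
$U{\left(a \right)} = 76 + a$ ($U{\left(a \right)} = \left(6 + 70\right) + a = 76 + a$)
$U{\left(Y{\left(-5,-9 \right)} \right)} - z{\left(-199 \right)} = \left(76 + \left(50 - 9\right)\right) - -199 = \left(76 + 41\right) + 199 = 117 + 199 = 316$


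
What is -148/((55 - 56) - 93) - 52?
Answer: -2370/47 ≈ -50.426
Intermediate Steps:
-148/((55 - 56) - 93) - 52 = -148/(-1 - 93) - 52 = -148/(-94) - 52 = -148*(-1/94) - 52 = 74/47 - 52 = -2370/47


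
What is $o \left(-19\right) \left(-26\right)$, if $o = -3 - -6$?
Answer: $1482$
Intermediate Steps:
$o = 3$ ($o = -3 + 6 = 3$)
$o \left(-19\right) \left(-26\right) = 3 \left(-19\right) \left(-26\right) = \left(-57\right) \left(-26\right) = 1482$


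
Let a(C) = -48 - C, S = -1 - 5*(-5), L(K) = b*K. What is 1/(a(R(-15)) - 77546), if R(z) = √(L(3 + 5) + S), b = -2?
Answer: -38797/3010414414 + √2/3010414414 ≈ -1.2887e-5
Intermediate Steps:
L(K) = -2*K
S = 24 (S = -1 + 25 = 24)
R(z) = 2*√2 (R(z) = √(-2*(3 + 5) + 24) = √(-2*8 + 24) = √(-16 + 24) = √8 = 2*√2)
1/(a(R(-15)) - 77546) = 1/((-48 - 2*√2) - 77546) = 1/(-77594 - 2*√2)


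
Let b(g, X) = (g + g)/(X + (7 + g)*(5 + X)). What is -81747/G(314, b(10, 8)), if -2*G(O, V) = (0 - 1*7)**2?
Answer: 163494/49 ≈ 3336.6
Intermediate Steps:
b(g, X) = 2*g/(X + (5 + X)*(7 + g)) (b(g, X) = (2*g)/(X + (5 + X)*(7 + g)) = 2*g/(X + (5 + X)*(7 + g)))
G(O, V) = -49/2 (G(O, V) = -(0 - 1*7)**2/2 = -(0 - 7)**2/2 = -1/2*(-7)**2 = -1/2*49 = -49/2)
-81747/G(314, b(10, 8)) = -81747/(-49/2) = -81747*(-2/49) = 163494/49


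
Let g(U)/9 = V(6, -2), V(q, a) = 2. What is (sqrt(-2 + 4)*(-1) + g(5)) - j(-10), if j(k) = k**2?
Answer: -82 - sqrt(2) ≈ -83.414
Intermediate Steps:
g(U) = 18 (g(U) = 9*2 = 18)
(sqrt(-2 + 4)*(-1) + g(5)) - j(-10) = (sqrt(-2 + 4)*(-1) + 18) - 1*(-10)**2 = (sqrt(2)*(-1) + 18) - 1*100 = (-sqrt(2) + 18) - 100 = (18 - sqrt(2)) - 100 = -82 - sqrt(2)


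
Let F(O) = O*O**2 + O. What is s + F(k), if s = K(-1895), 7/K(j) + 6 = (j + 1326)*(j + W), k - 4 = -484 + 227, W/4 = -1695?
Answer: -79937317502563/4936069 ≈ -1.6195e+7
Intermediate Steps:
W = -6780 (W = 4*(-1695) = -6780)
k = -253 (k = 4 + (-484 + 227) = 4 - 257 = -253)
K(j) = 7/(-6 + (-6780 + j)*(1326 + j)) (K(j) = 7/(-6 + (j + 1326)*(j - 6780)) = 7/(-6 + (1326 + j)*(-6780 + j)) = 7/(-6 + (-6780 + j)*(1326 + j)))
F(O) = O + O**3 (F(O) = O**3 + O = O + O**3)
s = 7/4936069 (s = 7/(-8990286 + (-1895)**2 - 5454*(-1895)) = 7/(-8990286 + 3591025 + 10335330) = 7/4936069 ≈ 1.4181e-6)
s + F(k) = 7/4936069 + (-253 + (-253)**3) = 7/4936069 + (-253 - 16194277) = 7/4936069 - 16194530 = -79937317502563/4936069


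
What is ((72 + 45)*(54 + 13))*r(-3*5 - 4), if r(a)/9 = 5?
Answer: 352755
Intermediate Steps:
r(a) = 45 (r(a) = 9*5 = 45)
((72 + 45)*(54 + 13))*r(-3*5 - 4) = ((72 + 45)*(54 + 13))*45 = (117*67)*45 = 7839*45 = 352755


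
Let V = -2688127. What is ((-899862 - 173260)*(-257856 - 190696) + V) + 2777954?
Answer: 481351109171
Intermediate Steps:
((-899862 - 173260)*(-257856 - 190696) + V) + 2777954 = ((-899862 - 173260)*(-257856 - 190696) - 2688127) + 2777954 = (-1073122*(-448552) - 2688127) + 2777954 = (481351019344 - 2688127) + 2777954 = 481348331217 + 2777954 = 481351109171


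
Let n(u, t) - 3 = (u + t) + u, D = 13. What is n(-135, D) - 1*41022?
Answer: -41276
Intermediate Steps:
n(u, t) = 3 + t + 2*u (n(u, t) = 3 + ((u + t) + u) = 3 + ((t + u) + u) = 3 + (t + 2*u) = 3 + t + 2*u)
n(-135, D) - 1*41022 = (3 + 13 + 2*(-135)) - 1*41022 = (3 + 13 - 270) - 41022 = -254 - 41022 = -41276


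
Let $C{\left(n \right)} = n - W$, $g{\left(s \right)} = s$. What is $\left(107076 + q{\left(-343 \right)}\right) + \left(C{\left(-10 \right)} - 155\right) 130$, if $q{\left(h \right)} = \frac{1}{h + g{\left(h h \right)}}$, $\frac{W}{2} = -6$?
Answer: $\frac{10227440917}{117306} \approx 87186.0$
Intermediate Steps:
$W = -12$ ($W = 2 \left(-6\right) = -12$)
$q{\left(h \right)} = \frac{1}{h + h^{2}}$ ($q{\left(h \right)} = \frac{1}{h + h h} = \frac{1}{h + h^{2}}$)
$C{\left(n \right)} = 12 + n$ ($C{\left(n \right)} = n - -12 = n + 12 = 12 + n$)
$\left(107076 + q{\left(-343 \right)}\right) + \left(C{\left(-10 \right)} - 155\right) 130 = \left(107076 + \frac{1}{\left(-343\right) \left(1 - 343\right)}\right) + \left(\left(12 - 10\right) - 155\right) 130 = \left(107076 - \frac{1}{343 \left(-342\right)}\right) + \left(2 - 155\right) 130 = \left(107076 - - \frac{1}{117306}\right) - 19890 = \left(107076 + \frac{1}{117306}\right) - 19890 = \frac{12560657257}{117306} - 19890 = \frac{10227440917}{117306}$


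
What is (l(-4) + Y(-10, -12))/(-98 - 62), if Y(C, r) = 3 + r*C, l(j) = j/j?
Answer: -31/40 ≈ -0.77500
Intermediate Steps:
l(j) = 1
Y(C, r) = 3 + C*r
(l(-4) + Y(-10, -12))/(-98 - 62) = (1 + (3 - 10*(-12)))/(-98 - 62) = (1 + (3 + 120))/(-160) = (1 + 123)*(-1/160) = 124*(-1/160) = -31/40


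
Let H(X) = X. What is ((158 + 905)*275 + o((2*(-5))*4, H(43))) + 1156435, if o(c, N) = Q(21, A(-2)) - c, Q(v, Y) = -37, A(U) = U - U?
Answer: 1448763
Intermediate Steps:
A(U) = 0
o(c, N) = -37 - c
((158 + 905)*275 + o((2*(-5))*4, H(43))) + 1156435 = ((158 + 905)*275 + (-37 - 2*(-5)*4)) + 1156435 = (1063*275 + (-37 - (-10)*4)) + 1156435 = (292325 + (-37 - 1*(-40))) + 1156435 = (292325 + (-37 + 40)) + 1156435 = (292325 + 3) + 1156435 = 292328 + 1156435 = 1448763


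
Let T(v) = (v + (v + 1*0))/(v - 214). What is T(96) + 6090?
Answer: 359214/59 ≈ 6088.4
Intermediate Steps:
T(v) = 2*v/(-214 + v) (T(v) = (v + (v + 0))/(-214 + v) = (v + v)/(-214 + v) = (2*v)/(-214 + v) = 2*v/(-214 + v))
T(96) + 6090 = 2*96/(-214 + 96) + 6090 = 2*96/(-118) + 6090 = 2*96*(-1/118) + 6090 = -96/59 + 6090 = 359214/59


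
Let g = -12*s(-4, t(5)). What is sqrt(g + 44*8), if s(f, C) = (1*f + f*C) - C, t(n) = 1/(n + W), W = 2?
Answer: 2*sqrt(5005)/7 ≈ 20.213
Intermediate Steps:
t(n) = 1/(2 + n) (t(n) = 1/(n + 2) = 1/(2 + n))
s(f, C) = f - C + C*f (s(f, C) = (f + C*f) - C = f - C + C*f)
g = 396/7 (g = -12*(-4 - 1/(2 + 5) - 4/(2 + 5)) = -12*(-4 - 1/7 - 4/7) = -12*(-33/7) = 396/7 ≈ 56.571)
sqrt(g + 44*8) = sqrt(396/7 + 44*8) = sqrt(396/7 + 352) = sqrt(2860/7) = 2*sqrt(5005)/7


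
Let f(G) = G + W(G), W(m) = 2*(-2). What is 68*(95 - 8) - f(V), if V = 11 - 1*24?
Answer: 5933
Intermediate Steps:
V = -13 (V = 11 - 24 = -13)
W(m) = -4
f(G) = -4 + G (f(G) = G - 4 = -4 + G)
68*(95 - 8) - f(V) = 68*(95 - 8) - (-4 - 13) = 68*87 - 1*(-17) = 5916 + 17 = 5933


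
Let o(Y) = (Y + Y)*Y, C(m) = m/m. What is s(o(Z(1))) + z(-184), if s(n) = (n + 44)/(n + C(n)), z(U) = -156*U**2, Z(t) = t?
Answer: -15844562/3 ≈ -5.2815e+6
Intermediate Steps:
C(m) = 1
o(Y) = 2*Y**2 (o(Y) = (2*Y)*Y = 2*Y**2)
s(n) = (44 + n)/(1 + n) (s(n) = (n + 44)/(n + 1) = (44 + n)/(1 + n))
s(o(Z(1))) + z(-184) = (44 + 2*1**2)/(1 + 2*1**2) - 156*(-184)**2 = (44 + 2*1)/(1 + 2*1) - 156*33856 = (44 + 2)/(1 + 2) - 5281536 = 46/3 - 5281536 = -15844562/3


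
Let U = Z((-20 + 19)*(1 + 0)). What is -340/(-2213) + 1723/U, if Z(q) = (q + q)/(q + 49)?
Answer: -91511636/2213 ≈ -41352.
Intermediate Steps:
Z(q) = 2*q/(49 + q) (Z(q) = (2*q)/(49 + q) = 2*q/(49 + q))
U = -1/24 (U = 2*((-20 + 19)*(1 + 0))/(49 + (-20 + 19)*(1 + 0)) = 2*(-1*1)/(49 - 1*1) = 2*(-1)/(49 - 1) = 2*(-1)/48 = 2*(-1)*(1/48) = -1/24 ≈ -0.041667)
-340/(-2213) + 1723/U = -340/(-2213) + 1723/(-1/24) = -340*(-1/2213) + 1723*(-24) = 340/2213 - 41352 = -91511636/2213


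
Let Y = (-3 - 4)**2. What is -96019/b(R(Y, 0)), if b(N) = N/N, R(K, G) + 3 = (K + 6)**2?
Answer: -96019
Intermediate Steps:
Y = 49 (Y = (-7)**2 = 49)
R(K, G) = -3 + (6 + K)**2 (R(K, G) = -3 + (K + 6)**2 = -3 + (6 + K)**2)
b(N) = 1
-96019/b(R(Y, 0)) = -96019/1 = -96019*1 = -96019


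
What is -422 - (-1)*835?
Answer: 413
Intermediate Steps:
-422 - (-1)*835 = -422 - 1*(-835) = -422 + 835 = 413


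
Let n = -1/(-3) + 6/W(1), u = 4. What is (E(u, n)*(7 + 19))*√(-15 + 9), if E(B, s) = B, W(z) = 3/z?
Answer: 104*I*√6 ≈ 254.75*I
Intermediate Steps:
n = 7/3 (n = -1/(-3) + 6/((3/1)) = -1*(-⅓) + 6/((3*1)) = ⅓ + 6/3 = ⅓ + 6*(⅓) = ⅓ + 2 = 7/3 ≈ 2.3333)
(E(u, n)*(7 + 19))*√(-15 + 9) = (4*(7 + 19))*√(-15 + 9) = (4*26)*√(-6) = 104*(I*√6) = 104*I*√6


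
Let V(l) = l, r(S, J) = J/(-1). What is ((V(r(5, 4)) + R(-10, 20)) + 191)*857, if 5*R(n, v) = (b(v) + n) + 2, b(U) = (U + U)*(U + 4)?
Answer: 1617159/5 ≈ 3.2343e+5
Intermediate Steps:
r(S, J) = -J (r(S, J) = J*(-1) = -J)
b(U) = 2*U*(4 + U) (b(U) = (2*U)*(4 + U) = 2*U*(4 + U))
R(n, v) = 2/5 + n/5 + 2*v*(4 + v)/5 (R(n, v) = ((2*v*(4 + v) + n) + 2)/5 = ((n + 2*v*(4 + v)) + 2)/5 = (2 + n + 2*v*(4 + v))/5 = 2/5 + n/5 + 2*v*(4 + v)/5)
((V(r(5, 4)) + R(-10, 20)) + 191)*857 = ((-1*4 + (2/5 + (1/5)*(-10) + (2/5)*20*(4 + 20))) + 191)*857 = ((-4 + (2/5 - 2 + (2/5)*20*24)) + 191)*857 = ((-4 + (2/5 - 2 + 192)) + 191)*857 = ((-4 + 952/5) + 191)*857 = (932/5 + 191)*857 = (1887/5)*857 = 1617159/5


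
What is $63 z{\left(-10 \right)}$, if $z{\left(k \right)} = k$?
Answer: $-630$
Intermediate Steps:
$63 z{\left(-10 \right)} = 63 \left(-10\right) = -630$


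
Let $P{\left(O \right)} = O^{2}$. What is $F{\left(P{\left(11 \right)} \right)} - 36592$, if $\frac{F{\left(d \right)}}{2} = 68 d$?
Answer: $-20136$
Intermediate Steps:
$F{\left(d \right)} = 136 d$ ($F{\left(d \right)} = 2 \cdot 68 d = 136 d$)
$F{\left(P{\left(11 \right)} \right)} - 36592 = 136 \cdot 11^{2} - 36592 = 136 \cdot 121 - 36592 = 16456 - 36592 = -20136$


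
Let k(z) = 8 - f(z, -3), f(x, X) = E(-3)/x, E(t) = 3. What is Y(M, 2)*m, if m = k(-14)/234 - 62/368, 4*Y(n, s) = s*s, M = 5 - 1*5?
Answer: -20099/150696 ≈ -0.13337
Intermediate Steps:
M = 0 (M = 5 - 5 = 0)
f(x, X) = 3/x
k(z) = 8 - 3/z
Y(n, s) = s**2/4 (Y(n, s) = (s*s)/4 = s**2/4)
m = -20099/150696 (m = (8 - 3/(-14))/234 - 62/368 = (8 - 3*(-1/14))*(1/234) - 62*1/368 = (8 + 3/14)*(1/234) - 31/184 = (115/14)*(1/234) - 31/184 = 115/3276 - 31/184 = -20099/150696 ≈ -0.13337)
Y(M, 2)*m = ((1/4)*2**2)*(-20099/150696) = ((1/4)*4)*(-20099/150696) = 1*(-20099/150696) = -20099/150696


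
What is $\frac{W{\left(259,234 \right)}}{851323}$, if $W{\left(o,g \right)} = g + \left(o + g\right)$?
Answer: $\frac{727}{851323} \approx 0.00085397$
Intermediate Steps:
$W{\left(o,g \right)} = o + 2 g$ ($W{\left(o,g \right)} = g + \left(g + o\right) = o + 2 g$)
$\frac{W{\left(259,234 \right)}}{851323} = \frac{259 + 2 \cdot 234}{851323} = \left(259 + 468\right) \frac{1}{851323} = 727 \cdot \frac{1}{851323} = \frac{727}{851323}$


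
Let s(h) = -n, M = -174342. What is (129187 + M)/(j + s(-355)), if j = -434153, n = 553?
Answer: 45155/434706 ≈ 0.10387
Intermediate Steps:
s(h) = -553 (s(h) = -1*553 = -553)
(129187 + M)/(j + s(-355)) = (129187 - 174342)/(-434153 - 553) = -45155/(-434706) = -45155*(-1/434706) = 45155/434706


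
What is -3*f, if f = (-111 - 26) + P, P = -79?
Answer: 648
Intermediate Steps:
f = -216 (f = (-111 - 26) - 79 = -137 - 79 = -216)
-3*f = -3*(-216) = 648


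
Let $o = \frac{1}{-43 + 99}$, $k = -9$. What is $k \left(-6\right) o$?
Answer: $\frac{27}{28} \approx 0.96429$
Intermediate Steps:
$o = \frac{1}{56} \approx 0.017857$
$k \left(-6\right) o = \left(-9\right) \left(-6\right) \frac{1}{56} = 54 \cdot \frac{1}{56} = \frac{27}{28}$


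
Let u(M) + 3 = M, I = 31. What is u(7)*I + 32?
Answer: 156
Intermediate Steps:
u(M) = -3 + M
u(7)*I + 32 = (-3 + 7)*31 + 32 = 4*31 + 32 = 124 + 32 = 156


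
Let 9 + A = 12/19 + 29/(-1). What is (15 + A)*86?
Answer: -36550/19 ≈ -1923.7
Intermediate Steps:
A = -710/19 (A = -9 + (12/19 + 29/(-1)) = -9 + (12*(1/19) + 29*(-1)) = -9 + (12/19 - 29) = -9 - 539/19 = -710/19 ≈ -37.368)
(15 + A)*86 = (15 - 710/19)*86 = -425/19*86 = -36550/19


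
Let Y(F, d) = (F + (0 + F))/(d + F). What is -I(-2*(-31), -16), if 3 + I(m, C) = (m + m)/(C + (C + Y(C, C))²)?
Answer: 503/209 ≈ 2.4067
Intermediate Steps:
Y(F, d) = 2*F/(F + d) (Y(F, d) = (F + F)/(F + d) = (2*F)/(F + d) = 2*F/(F + d))
I(m, C) = -3 + 2*m/(C + (1 + C)²) (I(m, C) = -3 + (m + m)/(C + (C + 2*C/(C + C))²) = -3 + (2*m)/(C + (C + 2*C/((2*C)))²) = -3 + (2*m)/(C + (C + 2*C*(1/(2*C)))²) = -3 + (2*m)/(C + (C + 1)²) = -3 + (2*m)/(C + (1 + C)²) = -3 + 2*m/(C + (1 + C)²))
-I(-2*(-31), -16) = -(-3*(-16) - 3*(1 - 16)² + 2*(-2*(-31)))/(-16 + (1 - 16)²) = -(48 - 3*(-15)² + 2*62)/(-16 + (-15)²) = -(48 - 3*225 + 124)/(-16 + 225) = -(48 - 675 + 124)/209 = -(-503)/209 = -1*(-503/209) = 503/209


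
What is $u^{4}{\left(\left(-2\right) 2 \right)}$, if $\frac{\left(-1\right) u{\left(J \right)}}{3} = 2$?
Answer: $1296$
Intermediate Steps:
$u{\left(J \right)} = -6$ ($u{\left(J \right)} = \left(-3\right) 2 = -6$)
$u^{4}{\left(\left(-2\right) 2 \right)} = \left(-6\right)^{4} = 1296$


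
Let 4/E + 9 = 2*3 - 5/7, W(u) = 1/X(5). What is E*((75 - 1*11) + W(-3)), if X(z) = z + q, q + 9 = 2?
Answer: -889/13 ≈ -68.385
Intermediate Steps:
q = -7 (q = -9 + 2 = -7)
X(z) = -7 + z (X(z) = z - 7 = -7 + z)
W(u) = -½ (W(u) = 1/(-7 + 5) = 1/(-2) = -½)
E = -14/13 (E = 4/(-9 + (2*3 - 5/7)) = 4/(-9 + (6 - 5*⅐)) = 4/(-9 + (6 - 5/7)) = 4/(-9 + 37/7) = 4/(-26/7) = 4*(-7/26) = -14/13 ≈ -1.0769)
E*((75 - 1*11) + W(-3)) = -14*((75 - 1*11) - ½)/13 = -14*((75 - 11) - ½)/13 = -14*(64 - ½)/13 = -14/13*127/2 = -889/13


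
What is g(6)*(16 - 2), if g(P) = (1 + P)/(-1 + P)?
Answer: 98/5 ≈ 19.600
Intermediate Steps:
g(P) = (1 + P)/(-1 + P)
g(6)*(16 - 2) = ((1 + 6)/(-1 + 6))*(16 - 2) = (7/5)*14 = 98/5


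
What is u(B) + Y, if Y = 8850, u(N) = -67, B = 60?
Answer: 8783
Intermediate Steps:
u(B) + Y = -67 + 8850 = 8783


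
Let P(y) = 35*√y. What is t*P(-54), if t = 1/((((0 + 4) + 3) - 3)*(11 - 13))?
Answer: -105*I*√6/8 ≈ -32.15*I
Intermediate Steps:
t = -⅛ (t = 1/(((4 + 3) - 3)*(-2)) = 1/((7 - 3)*(-2)) = 1/(4*(-2)) = 1/(-8) = -⅛ ≈ -0.12500)
t*P(-54) = -35*√(-54)/8 = -35*3*I*√6/8 = -105*I*√6/8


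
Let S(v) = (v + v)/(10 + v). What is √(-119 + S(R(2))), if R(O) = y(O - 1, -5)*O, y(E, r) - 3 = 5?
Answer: I*√19903/13 ≈ 10.852*I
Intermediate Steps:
y(E, r) = 8 (y(E, r) = 3 + 5 = 8)
R(O) = 8*O
S(v) = 2*v/(10 + v) (S(v) = (2*v)/(10 + v) = 2*v/(10 + v))
√(-119 + S(R(2))) = √(-119 + 2*(8*2)/(10 + 8*2)) = √(-119 + 2*16/(10 + 16)) = √(-119 + 2*16/26) = √(-119 + 2*16*(1/26)) = √(-119 + 16/13) = √(-1531/13) = I*√19903/13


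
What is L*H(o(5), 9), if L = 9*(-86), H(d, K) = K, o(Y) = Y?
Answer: -6966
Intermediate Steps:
L = -774
L*H(o(5), 9) = -774*9 = -6966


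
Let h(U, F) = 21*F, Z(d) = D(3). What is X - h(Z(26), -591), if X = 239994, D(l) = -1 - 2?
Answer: 252405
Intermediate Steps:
D(l) = -3
Z(d) = -3
X - h(Z(26), -591) = 239994 - 21*(-591) = 239994 - 1*(-12411) = 239994 + 12411 = 252405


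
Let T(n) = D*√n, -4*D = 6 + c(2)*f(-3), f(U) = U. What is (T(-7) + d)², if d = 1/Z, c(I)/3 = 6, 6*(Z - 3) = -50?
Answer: -258039/256 - 9*I*√7/2 ≈ -1008.0 - 11.906*I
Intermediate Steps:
Z = -16/3 (Z = 3 + (⅙)*(-50) = 3 - 25/3 = -16/3 ≈ -5.3333)
c(I) = 18 (c(I) = 3*6 = 18)
D = 12 (D = -(6 + 18*(-3))/4 = -(6 - 54)/4 = -¼*(-48) = 12)
T(n) = 12*√n
d = -3/16 (d = 1/(-16/3) = -3/16 ≈ -0.18750)
(T(-7) + d)² = (12*√(-7) - 3/16)² = (12*(I*√7) - 3/16)² = (12*I*√7 - 3/16)² = (-3/16 + 12*I*√7)²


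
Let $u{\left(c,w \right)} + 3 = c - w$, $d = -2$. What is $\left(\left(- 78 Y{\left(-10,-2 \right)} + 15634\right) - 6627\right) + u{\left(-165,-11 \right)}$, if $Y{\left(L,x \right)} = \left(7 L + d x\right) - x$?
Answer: $13842$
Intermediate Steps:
$u{\left(c,w \right)} = -3 + c - w$ ($u{\left(c,w \right)} = -3 + \left(c - w\right) = -3 + c - w$)
$Y{\left(L,x \right)} = - 3 x + 7 L$ ($Y{\left(L,x \right)} = \left(7 L - 2 x\right) - x = \left(- 2 x + 7 L\right) - x = - 3 x + 7 L$)
$\left(\left(- 78 Y{\left(-10,-2 \right)} + 15634\right) - 6627\right) + u{\left(-165,-11 \right)} = \left(\left(- 78 \left(\left(-3\right) \left(-2\right) + 7 \left(-10\right)\right) + 15634\right) - 6627\right) - 157 = \left(\left(- 78 \left(6 - 70\right) + 15634\right) - 6627\right) - 157 = \left(\left(\left(-78\right) \left(-64\right) + 15634\right) - 6627\right) - 157 = \left(\left(4992 + 15634\right) - 6627\right) - 157 = \left(20626 - 6627\right) - 157 = 13999 - 157 = 13842$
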